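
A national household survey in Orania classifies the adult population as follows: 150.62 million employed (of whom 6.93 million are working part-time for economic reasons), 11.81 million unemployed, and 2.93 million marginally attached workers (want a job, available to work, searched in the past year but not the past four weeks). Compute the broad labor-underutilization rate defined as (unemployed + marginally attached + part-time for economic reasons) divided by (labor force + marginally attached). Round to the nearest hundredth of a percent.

Broad underutilization rate ≈ 13.10%.

Labor force = 150.62 + 11.81 = 162.43 million.
Numerator = 11.81 + 2.93 + 6.93 = 21.67 million.
Denominator = 162.43 + 2.93 = 165.36 million.
Broad rate = 21.67 / 165.36 = 13.10%.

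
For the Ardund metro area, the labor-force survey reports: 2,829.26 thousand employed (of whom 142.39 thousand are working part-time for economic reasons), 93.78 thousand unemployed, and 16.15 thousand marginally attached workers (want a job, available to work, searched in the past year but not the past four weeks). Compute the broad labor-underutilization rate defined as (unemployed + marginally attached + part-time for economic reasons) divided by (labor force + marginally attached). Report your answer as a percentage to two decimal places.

Broad underutilization rate ≈ 8.58%.

Labor force = 2,829.26 + 93.78 = 2,923.04 thousand.
Numerator = 93.78 + 16.15 + 142.39 = 252.32 thousand.
Denominator = 2,923.04 + 16.15 = 2,939.19 thousand.
Broad rate = 252.32 / 2,939.19 = 8.58%.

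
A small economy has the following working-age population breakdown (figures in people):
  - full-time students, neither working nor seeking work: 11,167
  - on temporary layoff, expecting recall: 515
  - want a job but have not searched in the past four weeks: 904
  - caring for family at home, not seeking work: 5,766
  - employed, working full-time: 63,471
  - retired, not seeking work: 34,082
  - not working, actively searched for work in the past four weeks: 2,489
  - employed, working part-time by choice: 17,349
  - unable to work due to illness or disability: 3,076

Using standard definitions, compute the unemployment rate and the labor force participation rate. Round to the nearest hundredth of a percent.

Employed = 63,471 + 17,349 = 80,820.
Unemployed = 515 + 2,489 = 3,004 (jobless and actively searching, or on temporary layoff).
Labor force = 80,820 + 3,004 = 83,824.
Not in labor force = 11,167 + 904 + 5,766 + 34,082 + 3,076 = 54,995 (those not working and not actively searching are outside the labor force — including those who want a job but have given up searching).
Civilian working-age population = 83,824 + 54,995 = 138,819.
Unemployment rate = 3,004 / 83,824 = 3.58%.
Labor force participation rate = 83,824 / 138,819 = 60.38%.

Unemployment rate ≈ 3.58%; labor force participation rate ≈ 60.38%.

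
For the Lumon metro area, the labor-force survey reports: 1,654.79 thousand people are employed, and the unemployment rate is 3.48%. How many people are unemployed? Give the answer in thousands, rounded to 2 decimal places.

Let U be the number unemployed. The labor force is E + U, and U/(E+U) = 0.0348.
So U = 0.0348 × 1,654.79 / (1 − 0.0348) = 57.5867 / 0.9652 ≈ 59.66 thousand.

About 59.66 thousand are unemployed.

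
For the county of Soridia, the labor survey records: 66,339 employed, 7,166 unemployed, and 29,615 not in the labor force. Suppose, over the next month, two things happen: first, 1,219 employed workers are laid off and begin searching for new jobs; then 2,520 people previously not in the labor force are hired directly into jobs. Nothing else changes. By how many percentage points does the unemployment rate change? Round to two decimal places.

The unemployment rate changes by +1.28 percentage points.

Initially, labor force = 66,339 + 7,166 = 73,505, so u = 7,166/73,505 = 9.75%.
After the first change, employed falls and unemployed rises by 1,219; labor force unchanged → E = 65,120, U = 8,385, labor force = 73,505.
After the second change, employed and labor force both rise by 2,520; unemployed unchanged → E = 67,640, U = 8,385, labor force = 76,025.
New unemployment rate = 8,385 / 76,025 = 11.03%.
Change = 11.03% − 9.75% = +1.28 percentage points.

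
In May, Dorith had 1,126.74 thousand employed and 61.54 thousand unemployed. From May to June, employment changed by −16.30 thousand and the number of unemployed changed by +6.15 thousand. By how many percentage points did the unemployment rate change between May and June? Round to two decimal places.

The unemployment rate changed by +0.57 percentage points.

May: labor force = 1,126.74 + 61.54 = 1,188.28; u = 61.54/1,188.28 = 5.18%.
June: labor force = 1,110.44 + 67.69 = 1,178.13; u = 67.69/1,178.13 = 5.75%.
Change = 5.75% − 5.18% = +0.57 pp.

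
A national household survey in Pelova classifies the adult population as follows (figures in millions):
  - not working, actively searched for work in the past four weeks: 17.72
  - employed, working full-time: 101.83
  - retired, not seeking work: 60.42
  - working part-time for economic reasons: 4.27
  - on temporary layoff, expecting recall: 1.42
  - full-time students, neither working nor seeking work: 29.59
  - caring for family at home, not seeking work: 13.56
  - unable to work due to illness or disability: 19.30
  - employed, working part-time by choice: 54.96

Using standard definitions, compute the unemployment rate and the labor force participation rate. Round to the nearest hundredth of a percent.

Unemployment rate ≈ 10.62%; labor force participation rate ≈ 59.46%.

Employed = 101.83 + 4.27 + 54.96 = 161.06 million (anyone who worked, including part-time for economic reasons, counts as employed).
Unemployed = 17.72 + 1.42 = 19.14 million (jobless and actively searching, or on temporary layoff).
Labor force = 161.06 + 19.14 = 180.20 million.
Not in labor force = 60.42 + 29.59 + 13.56 + 19.30 = 122.87 million (those not working and not actively searching are outside the labor force).
Civilian working-age population = 180.20 + 122.87 = 303.07 million.
Unemployment rate = 19.14 / 180.20 = 10.62%.
Labor force participation rate = 180.20 / 303.07 = 59.46%.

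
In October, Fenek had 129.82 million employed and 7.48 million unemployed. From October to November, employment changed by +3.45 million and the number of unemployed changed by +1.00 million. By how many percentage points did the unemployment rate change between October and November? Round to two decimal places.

The unemployment rate changed by +0.53 percentage points.

October: labor force = 129.82 + 7.48 = 137.30; u = 7.48/137.30 = 5.45%.
November: labor force = 133.27 + 8.48 = 141.75; u = 8.48/141.75 = 5.98%.
Change = 5.98% − 5.45% = +0.53 pp.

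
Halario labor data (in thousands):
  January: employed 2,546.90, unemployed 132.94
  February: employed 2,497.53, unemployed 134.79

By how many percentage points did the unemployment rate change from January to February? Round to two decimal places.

January: labor force = 2,546.90 + 132.94 = 2,679.84; u = 132.94/2,679.84 = 4.96%.
February: labor force = 2,497.53 + 134.79 = 2,632.32; u = 134.79/2,632.32 = 5.12%.
Change = 5.12% − 4.96% = +0.16 pp.

The unemployment rate changed by +0.16 percentage points.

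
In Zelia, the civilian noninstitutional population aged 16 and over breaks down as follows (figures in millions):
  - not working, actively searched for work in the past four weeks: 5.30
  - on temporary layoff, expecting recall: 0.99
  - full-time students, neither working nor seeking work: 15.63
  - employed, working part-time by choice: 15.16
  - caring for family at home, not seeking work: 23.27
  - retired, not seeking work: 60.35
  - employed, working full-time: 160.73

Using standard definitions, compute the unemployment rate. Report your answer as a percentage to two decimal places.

Unemployment rate ≈ 3.45%.

Employed = 15.16 + 160.73 = 175.89 million.
Unemployed = 5.30 + 0.99 = 6.29 million (jobless and actively searching, or on temporary layoff).
Labor force = 175.89 + 6.29 = 182.18 million.
Unemployment rate = 6.29 / 182.18 = 3.45%.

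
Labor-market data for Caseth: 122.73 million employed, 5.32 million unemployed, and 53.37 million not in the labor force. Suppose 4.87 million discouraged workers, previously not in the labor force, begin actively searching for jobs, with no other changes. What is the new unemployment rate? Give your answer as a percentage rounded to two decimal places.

Initially, labor force = 122.73 + 5.32 = 128.05 million, so u = 5.32/128.05 = 4.15%.
After the change, unemployed and labor force both rise by 4.87 → E = 122.73, U = 10.19, labor force = 132.92 million.
New unemployment rate = 10.19 / 132.92 = 7.67%.

New unemployment rate ≈ 7.67%.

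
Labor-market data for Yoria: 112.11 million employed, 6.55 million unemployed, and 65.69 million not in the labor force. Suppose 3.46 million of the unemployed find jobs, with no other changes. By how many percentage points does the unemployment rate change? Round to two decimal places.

Initially, labor force = 112.11 + 6.55 = 118.66 million, so u = 6.55/118.66 = 5.52%.
After the change, unemployed falls and employed rises by 3.46; labor force unchanged → E = 115.57, U = 3.09, labor force = 118.66 million.
New unemployment rate = 3.09 / 118.66 = 2.60%.
Change = 2.60% − 5.52% = −2.92 percentage points.

The unemployment rate changes by −2.92 percentage points.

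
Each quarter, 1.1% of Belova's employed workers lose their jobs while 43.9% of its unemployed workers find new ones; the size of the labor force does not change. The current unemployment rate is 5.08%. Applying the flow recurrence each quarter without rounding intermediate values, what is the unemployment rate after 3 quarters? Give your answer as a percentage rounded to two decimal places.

Unemployment rate after three quarters ≈ 2.88%.

With a fixed labor force, u_{t+1} = u_t + s·(1−u_t) − f·u_t = u_t·(1−s−f) + s.
Here 1−s−f = 0.550 and s = 0.011.
u_1 = 0.050800 × 0.550 + 0.011 = 0.038940.
u_2 = 0.038940 × 0.550 + 0.011 = 0.032417.
u_3 = 0.032417 × 0.550 + 0.011 = 0.028829.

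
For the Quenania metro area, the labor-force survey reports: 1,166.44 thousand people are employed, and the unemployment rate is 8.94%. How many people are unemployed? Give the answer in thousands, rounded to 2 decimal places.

About 114.52 thousand are unemployed.

Let U be the number unemployed. The labor force is E + U, and U/(E+U) = 0.0894.
So U = 0.0894 × 1,166.44 / (1 − 0.0894) = 104.2797 / 0.9106 ≈ 114.52 thousand.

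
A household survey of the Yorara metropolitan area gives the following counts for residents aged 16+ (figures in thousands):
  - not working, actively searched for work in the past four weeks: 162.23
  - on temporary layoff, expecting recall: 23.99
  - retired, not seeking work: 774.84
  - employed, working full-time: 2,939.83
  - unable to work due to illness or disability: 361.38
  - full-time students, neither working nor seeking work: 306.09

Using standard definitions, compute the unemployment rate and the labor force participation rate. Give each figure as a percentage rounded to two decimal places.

Unemployment rate ≈ 5.96%; labor force participation rate ≈ 68.43%.

Employed = 2,939.83 thousand.
Unemployed = 162.23 + 23.99 = 186.22 thousand (jobless and actively searching, or on temporary layoff).
Labor force = 2,939.83 + 186.22 = 3,126.05 thousand.
Not in labor force = 774.84 + 361.38 + 306.09 = 1,442.31 thousand (those not working and not actively searching are outside the labor force).
Civilian working-age population = 3,126.05 + 1,442.31 = 4,568.36 thousand.
Unemployment rate = 186.22 / 3,126.05 = 5.96%.
Labor force participation rate = 3,126.05 / 4,568.36 = 68.43%.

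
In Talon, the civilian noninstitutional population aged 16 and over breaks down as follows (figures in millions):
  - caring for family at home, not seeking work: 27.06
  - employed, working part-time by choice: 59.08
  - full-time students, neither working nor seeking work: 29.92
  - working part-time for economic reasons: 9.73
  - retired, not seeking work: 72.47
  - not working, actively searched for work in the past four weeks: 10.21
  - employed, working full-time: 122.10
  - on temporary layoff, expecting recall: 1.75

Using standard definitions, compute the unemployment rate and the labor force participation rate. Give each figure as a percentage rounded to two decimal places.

Unemployment rate ≈ 5.90%; labor force participation rate ≈ 61.05%.

Employed = 59.08 + 9.73 + 122.10 = 190.91 million (anyone who worked, including part-time for economic reasons, counts as employed).
Unemployed = 10.21 + 1.75 = 11.96 million (jobless and actively searching, or on temporary layoff).
Labor force = 190.91 + 11.96 = 202.87 million.
Not in labor force = 27.06 + 29.92 + 72.47 = 129.45 million (those not working and not actively searching are outside the labor force).
Civilian working-age population = 202.87 + 129.45 = 332.32 million.
Unemployment rate = 11.96 / 202.87 = 5.90%.
Labor force participation rate = 202.87 / 332.32 = 61.05%.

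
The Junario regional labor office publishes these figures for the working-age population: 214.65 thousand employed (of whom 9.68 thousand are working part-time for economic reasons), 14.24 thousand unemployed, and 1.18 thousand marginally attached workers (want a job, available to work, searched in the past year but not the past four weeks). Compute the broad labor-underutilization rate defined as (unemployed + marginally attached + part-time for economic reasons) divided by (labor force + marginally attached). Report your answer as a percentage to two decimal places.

Labor force = 214.65 + 14.24 = 228.89 thousand.
Numerator = 14.24 + 1.18 + 9.68 = 25.10 thousand.
Denominator = 228.89 + 1.18 = 230.07 thousand.
Broad rate = 25.10 / 230.07 = 10.91%.

Broad underutilization rate ≈ 10.91%.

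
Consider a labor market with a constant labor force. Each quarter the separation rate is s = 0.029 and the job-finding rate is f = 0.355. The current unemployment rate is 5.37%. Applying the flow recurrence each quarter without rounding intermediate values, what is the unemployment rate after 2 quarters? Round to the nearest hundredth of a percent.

With a fixed labor force, u_{t+1} = u_t + s·(1−u_t) − f·u_t = u_t·(1−s−f) + s.
Here 1−s−f = 0.616 and s = 0.029.
u_1 = 0.053700 × 0.616 + 0.029 = 0.062079.
u_2 = 0.062079 × 0.616 + 0.029 = 0.067241.

Unemployment rate after two quarters ≈ 6.72%.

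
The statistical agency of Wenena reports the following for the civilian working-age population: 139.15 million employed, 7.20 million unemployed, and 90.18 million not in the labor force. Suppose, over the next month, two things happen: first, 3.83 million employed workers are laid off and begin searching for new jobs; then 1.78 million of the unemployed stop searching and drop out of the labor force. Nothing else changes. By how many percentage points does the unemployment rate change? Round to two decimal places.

The unemployment rate changes by +1.48 percentage points.

Initially, labor force = 139.15 + 7.20 = 146.35 million, so u = 7.20/146.35 = 4.92%.
After the first change, employed falls and unemployed rises by 3.83; labor force unchanged → E = 135.32, U = 11.03, labor force = 146.35 million.
After the second change, unemployed and labor force both fall by 1.78 → E = 135.32, U = 9.25, labor force = 144.57 million.
New unemployment rate = 9.25 / 144.57 = 6.40%.
Change = 6.40% − 4.92% = +1.48 percentage points.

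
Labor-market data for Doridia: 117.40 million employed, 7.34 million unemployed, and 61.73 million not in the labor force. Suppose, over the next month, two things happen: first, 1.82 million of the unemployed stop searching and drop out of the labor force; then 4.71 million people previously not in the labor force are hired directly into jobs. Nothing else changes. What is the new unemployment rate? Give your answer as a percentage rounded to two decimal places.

Initially, labor force = 117.40 + 7.34 = 124.74 million, so u = 7.34/124.74 = 5.88%.
After the first change, unemployed and labor force both fall by 1.82 → E = 117.40, U = 5.52, labor force = 122.92 million.
After the second change, employed and labor force both rise by 4.71; unemployed unchanged → E = 122.11, U = 5.52, labor force = 127.63 million.
New unemployment rate = 5.52 / 127.63 = 4.33%.

New unemployment rate ≈ 4.33%.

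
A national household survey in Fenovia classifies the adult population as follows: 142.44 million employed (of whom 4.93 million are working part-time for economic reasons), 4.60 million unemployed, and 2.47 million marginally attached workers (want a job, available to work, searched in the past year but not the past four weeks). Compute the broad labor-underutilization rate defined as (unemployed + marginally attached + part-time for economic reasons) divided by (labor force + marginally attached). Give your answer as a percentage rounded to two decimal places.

Broad underutilization rate ≈ 8.03%.

Labor force = 142.44 + 4.60 = 147.04 million.
Numerator = 4.60 + 2.47 + 4.93 = 12.00 million.
Denominator = 147.04 + 2.47 = 149.51 million.
Broad rate = 12.00 / 149.51 = 8.03%.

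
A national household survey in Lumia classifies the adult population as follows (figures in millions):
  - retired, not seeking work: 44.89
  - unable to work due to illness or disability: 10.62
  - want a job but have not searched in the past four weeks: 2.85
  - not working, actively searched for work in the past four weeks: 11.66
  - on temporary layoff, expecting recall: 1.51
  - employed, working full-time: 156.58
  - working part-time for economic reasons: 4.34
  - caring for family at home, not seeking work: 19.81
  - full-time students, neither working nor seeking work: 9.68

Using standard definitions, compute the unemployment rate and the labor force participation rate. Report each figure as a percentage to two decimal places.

Unemployment rate ≈ 7.57%; labor force participation rate ≈ 66.46%.

Employed = 156.58 + 4.34 = 160.92 million (anyone who worked, including part-time for economic reasons, counts as employed).
Unemployed = 11.66 + 1.51 = 13.17 million (jobless and actively searching, or on temporary layoff).
Labor force = 160.92 + 13.17 = 174.09 million.
Not in labor force = 44.89 + 10.62 + 2.85 + 19.81 + 9.68 = 87.85 million (those not working and not actively searching are outside the labor force — including those who want a job but have given up searching).
Civilian working-age population = 174.09 + 87.85 = 261.94 million.
Unemployment rate = 13.17 / 174.09 = 7.57%.
Labor force participation rate = 174.09 / 261.94 = 66.46%.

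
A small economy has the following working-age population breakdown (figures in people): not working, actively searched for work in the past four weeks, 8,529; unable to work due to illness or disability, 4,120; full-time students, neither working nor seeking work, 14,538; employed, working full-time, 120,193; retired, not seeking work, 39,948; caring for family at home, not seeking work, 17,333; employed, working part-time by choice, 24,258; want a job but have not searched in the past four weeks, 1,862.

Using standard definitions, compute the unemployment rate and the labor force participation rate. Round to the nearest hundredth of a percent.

Unemployment rate ≈ 5.58%; labor force participation rate ≈ 66.29%.

Employed = 120,193 + 24,258 = 144,451.
Unemployed = 8,529.
Labor force = 144,451 + 8,529 = 152,980.
Not in labor force = 4,120 + 14,538 + 39,948 + 17,333 + 1,862 = 77,801 (those not working and not actively searching are outside the labor force — including those who want a job but have given up searching).
Civilian working-age population = 152,980 + 77,801 = 230,781.
Unemployment rate = 8,529 / 152,980 = 5.58%.
Labor force participation rate = 152,980 / 230,781 = 66.29%.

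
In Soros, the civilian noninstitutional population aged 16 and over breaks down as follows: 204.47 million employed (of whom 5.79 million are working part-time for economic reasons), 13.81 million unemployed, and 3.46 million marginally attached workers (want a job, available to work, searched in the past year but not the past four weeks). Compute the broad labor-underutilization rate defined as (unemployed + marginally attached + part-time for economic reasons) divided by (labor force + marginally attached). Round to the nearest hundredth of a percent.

Broad underutilization rate ≈ 10.40%.

Labor force = 204.47 + 13.81 = 218.28 million.
Numerator = 13.81 + 3.46 + 5.79 = 23.06 million.
Denominator = 218.28 + 3.46 = 221.74 million.
Broad rate = 23.06 / 221.74 = 10.40%.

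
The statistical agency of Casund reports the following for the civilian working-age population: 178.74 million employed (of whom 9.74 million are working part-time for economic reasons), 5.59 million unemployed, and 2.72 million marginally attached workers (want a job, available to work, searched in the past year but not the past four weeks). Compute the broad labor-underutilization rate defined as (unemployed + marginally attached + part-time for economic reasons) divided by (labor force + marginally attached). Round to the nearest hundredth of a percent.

Broad underutilization rate ≈ 9.65%.

Labor force = 178.74 + 5.59 = 184.33 million.
Numerator = 5.59 + 2.72 + 9.74 = 18.05 million.
Denominator = 184.33 + 2.72 = 187.05 million.
Broad rate = 18.05 / 187.05 = 9.65%.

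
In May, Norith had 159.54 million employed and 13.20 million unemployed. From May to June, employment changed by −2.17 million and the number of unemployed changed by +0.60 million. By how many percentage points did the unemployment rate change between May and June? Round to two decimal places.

The unemployment rate changed by +0.42 percentage points.

May: labor force = 159.54 + 13.20 = 172.74; u = 13.20/172.74 = 7.64%.
June: labor force = 157.37 + 13.80 = 171.17; u = 13.80/171.17 = 8.06%.
Change = 8.06% − 7.64% = +0.42 pp.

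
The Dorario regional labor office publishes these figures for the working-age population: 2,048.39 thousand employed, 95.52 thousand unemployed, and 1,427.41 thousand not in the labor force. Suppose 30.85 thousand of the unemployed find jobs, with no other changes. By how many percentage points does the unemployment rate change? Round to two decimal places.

Initially, labor force = 2,048.39 + 95.52 = 2,143.91 thousand, so u = 95.52/2,143.91 = 4.46%.
After the change, unemployed falls and employed rises by 30.85; labor force unchanged → E = 2,079.24, U = 64.67, labor force = 2,143.91 thousand.
New unemployment rate = 64.67 / 2,143.91 = 3.02%.
Change = 3.02% − 4.46% = −1.44 percentage points.

The unemployment rate changes by −1.44 percentage points.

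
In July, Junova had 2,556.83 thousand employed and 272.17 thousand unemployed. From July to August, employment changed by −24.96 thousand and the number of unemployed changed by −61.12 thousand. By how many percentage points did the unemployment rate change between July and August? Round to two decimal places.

The unemployment rate changed by −1.93 percentage points.

July: labor force = 2,556.83 + 272.17 = 2,829.00; u = 272.17/2,829.00 = 9.62%.
August: labor force = 2,531.87 + 211.05 = 2,742.92; u = 211.05/2,742.92 = 7.69%.
Change = 7.69% − 9.62% = −1.93 pp.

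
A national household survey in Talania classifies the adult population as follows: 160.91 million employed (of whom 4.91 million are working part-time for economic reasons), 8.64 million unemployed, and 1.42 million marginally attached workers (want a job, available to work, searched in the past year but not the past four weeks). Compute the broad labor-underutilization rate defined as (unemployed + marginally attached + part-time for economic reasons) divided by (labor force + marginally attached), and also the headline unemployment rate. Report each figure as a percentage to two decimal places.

Broad underutilization rate ≈ 8.76%; headline unemployment rate ≈ 5.10%.

Labor force = 160.91 + 8.64 = 169.55 million.
Numerator = 8.64 + 1.42 + 4.91 = 14.97 million.
Denominator = 169.55 + 1.42 = 170.97 million.
Broad rate = 14.97 / 170.97 = 8.76%.
Headline unemployment rate = 8.64 / 169.55 = 5.10%.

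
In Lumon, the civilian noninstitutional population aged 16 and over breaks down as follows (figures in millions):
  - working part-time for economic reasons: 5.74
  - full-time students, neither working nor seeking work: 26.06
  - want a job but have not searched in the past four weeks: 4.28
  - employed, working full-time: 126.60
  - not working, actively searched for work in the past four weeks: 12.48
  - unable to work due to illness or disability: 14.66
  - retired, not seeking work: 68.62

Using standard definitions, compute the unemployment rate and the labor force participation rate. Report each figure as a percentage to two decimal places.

Unemployment rate ≈ 8.62%; labor force participation rate ≈ 56.04%.

Employed = 5.74 + 126.60 = 132.34 million (anyone who worked, including part-time for economic reasons, counts as employed).
Unemployed = 12.48 million.
Labor force = 132.34 + 12.48 = 144.82 million.
Not in labor force = 26.06 + 4.28 + 14.66 + 68.62 = 113.62 million (those not working and not actively searching are outside the labor force — including those who want a job but have given up searching).
Civilian working-age population = 144.82 + 113.62 = 258.44 million.
Unemployment rate = 12.48 / 144.82 = 8.62%.
Labor force participation rate = 144.82 / 258.44 = 56.04%.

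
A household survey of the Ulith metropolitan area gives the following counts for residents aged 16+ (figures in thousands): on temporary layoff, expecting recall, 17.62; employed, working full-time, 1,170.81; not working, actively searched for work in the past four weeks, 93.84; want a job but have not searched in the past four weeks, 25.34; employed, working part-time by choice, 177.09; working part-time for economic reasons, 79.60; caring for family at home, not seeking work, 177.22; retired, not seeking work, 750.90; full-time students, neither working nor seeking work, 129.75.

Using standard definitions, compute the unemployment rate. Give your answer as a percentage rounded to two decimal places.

Employed = 1,170.81 + 177.09 + 79.60 = 1,427.50 thousand (anyone who worked, including part-time for economic reasons, counts as employed).
Unemployed = 17.62 + 93.84 = 111.46 thousand (jobless and actively searching, or on temporary layoff).
Labor force = 1,427.50 + 111.46 = 1,538.96 thousand.
Unemployment rate = 111.46 / 1,538.96 = 7.24%.

Unemployment rate ≈ 7.24%.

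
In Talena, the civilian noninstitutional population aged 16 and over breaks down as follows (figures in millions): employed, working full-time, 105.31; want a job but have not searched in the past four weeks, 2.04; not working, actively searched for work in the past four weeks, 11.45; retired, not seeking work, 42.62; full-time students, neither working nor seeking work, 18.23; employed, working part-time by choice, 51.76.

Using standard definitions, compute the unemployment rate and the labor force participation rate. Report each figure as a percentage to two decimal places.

Employed = 105.31 + 51.76 = 157.07 million.
Unemployed = 11.45 million.
Labor force = 157.07 + 11.45 = 168.52 million.
Not in labor force = 2.04 + 42.62 + 18.23 = 62.89 million (those not working and not actively searching are outside the labor force — including those who want a job but have given up searching).
Civilian working-age population = 168.52 + 62.89 = 231.41 million.
Unemployment rate = 11.45 / 168.52 = 6.79%.
Labor force participation rate = 168.52 / 231.41 = 72.82%.

Unemployment rate ≈ 6.79%; labor force participation rate ≈ 72.82%.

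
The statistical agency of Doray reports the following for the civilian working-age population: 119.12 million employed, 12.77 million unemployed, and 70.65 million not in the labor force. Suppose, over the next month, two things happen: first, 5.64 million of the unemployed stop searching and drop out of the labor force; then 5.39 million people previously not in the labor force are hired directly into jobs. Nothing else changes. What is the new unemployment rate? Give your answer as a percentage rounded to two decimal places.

New unemployment rate ≈ 5.42%.

Initially, labor force = 119.12 + 12.77 = 131.89 million, so u = 12.77/131.89 = 9.68%.
After the first change, unemployed and labor force both fall by 5.64 → E = 119.12, U = 7.13, labor force = 126.25 million.
After the second change, employed and labor force both rise by 5.39; unemployed unchanged → E = 124.51, U = 7.13, labor force = 131.64 million.
New unemployment rate = 7.13 / 131.64 = 5.42%.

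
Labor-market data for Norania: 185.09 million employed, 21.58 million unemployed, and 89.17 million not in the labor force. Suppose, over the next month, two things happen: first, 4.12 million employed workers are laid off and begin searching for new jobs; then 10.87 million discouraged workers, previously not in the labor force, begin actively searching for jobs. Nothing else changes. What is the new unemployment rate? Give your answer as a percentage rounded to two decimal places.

Initially, labor force = 185.09 + 21.58 = 206.67 million, so u = 21.58/206.67 = 10.44%.
After the first change, employed falls and unemployed rises by 4.12; labor force unchanged → E = 180.97, U = 25.70, labor force = 206.67 million.
After the second change, unemployed and labor force both rise by 10.87 → E = 180.97, U = 36.57, labor force = 217.54 million.
New unemployment rate = 36.57 / 217.54 = 16.81%.

New unemployment rate ≈ 16.81%.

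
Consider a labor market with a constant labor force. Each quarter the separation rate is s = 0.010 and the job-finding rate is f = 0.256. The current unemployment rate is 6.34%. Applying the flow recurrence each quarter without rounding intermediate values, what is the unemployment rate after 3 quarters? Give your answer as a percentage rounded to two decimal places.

With a fixed labor force, u_{t+1} = u_t + s·(1−u_t) − f·u_t = u_t·(1−s−f) + s.
Here 1−s−f = 0.734 and s = 0.010.
u_1 = 0.063400 × 0.734 + 0.010 = 0.056536.
u_2 = 0.056536 × 0.734 + 0.010 = 0.051497.
u_3 = 0.051497 × 0.734 + 0.010 = 0.047799.

Unemployment rate after three quarters ≈ 4.78%.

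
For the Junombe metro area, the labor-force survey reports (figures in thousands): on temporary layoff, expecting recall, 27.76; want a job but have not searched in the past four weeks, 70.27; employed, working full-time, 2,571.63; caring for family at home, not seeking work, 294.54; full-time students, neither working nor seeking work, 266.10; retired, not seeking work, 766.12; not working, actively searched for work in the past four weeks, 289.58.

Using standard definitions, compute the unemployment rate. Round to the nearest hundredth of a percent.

Employed = 2,571.63 thousand.
Unemployed = 27.76 + 289.58 = 317.34 thousand (jobless and actively searching, or on temporary layoff).
Labor force = 2,571.63 + 317.34 = 2,888.97 thousand.
Unemployment rate = 317.34 / 2,888.97 = 10.98%.

Unemployment rate ≈ 10.98%.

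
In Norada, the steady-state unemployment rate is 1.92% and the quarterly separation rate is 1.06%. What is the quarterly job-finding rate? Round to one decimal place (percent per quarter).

From u* = s/(s+f): f = s·(1−u)/u.
f = 1.06 × (1 − 0.0192) / 0.0192 = 1.0396 / 0.0192 ≈ 54.1% per quarter.

Job-finding rate ≈ 54.1% per quarter.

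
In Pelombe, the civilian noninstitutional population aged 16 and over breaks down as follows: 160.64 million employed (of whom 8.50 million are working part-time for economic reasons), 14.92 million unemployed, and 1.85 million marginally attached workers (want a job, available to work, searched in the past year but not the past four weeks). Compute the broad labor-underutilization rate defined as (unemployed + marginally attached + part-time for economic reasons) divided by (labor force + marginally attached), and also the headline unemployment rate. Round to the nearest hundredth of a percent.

Broad underutilization rate ≈ 14.24%; headline unemployment rate ≈ 8.50%.

Labor force = 160.64 + 14.92 = 175.56 million.
Numerator = 14.92 + 1.85 + 8.50 = 25.27 million.
Denominator = 175.56 + 1.85 = 177.41 million.
Broad rate = 25.27 / 177.41 = 14.24%.
Headline unemployment rate = 14.92 / 175.56 = 8.50%.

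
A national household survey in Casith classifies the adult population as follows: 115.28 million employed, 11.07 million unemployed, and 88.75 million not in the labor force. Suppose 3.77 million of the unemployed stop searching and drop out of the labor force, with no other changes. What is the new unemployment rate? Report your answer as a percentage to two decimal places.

Initially, labor force = 115.28 + 11.07 = 126.35 million, so u = 11.07/126.35 = 8.76%.
After the change, unemployed and labor force both fall by 3.77 → E = 115.28, U = 7.30, labor force = 122.58 million.
New unemployment rate = 7.30 / 122.58 = 5.96%.

New unemployment rate ≈ 5.96%.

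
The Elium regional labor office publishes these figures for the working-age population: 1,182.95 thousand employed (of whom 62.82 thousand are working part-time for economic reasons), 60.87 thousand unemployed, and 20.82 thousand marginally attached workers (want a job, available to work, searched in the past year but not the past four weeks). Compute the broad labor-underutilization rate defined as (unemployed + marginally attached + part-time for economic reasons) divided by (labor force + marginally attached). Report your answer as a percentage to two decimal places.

Labor force = 1,182.95 + 60.87 = 1,243.82 thousand.
Numerator = 60.87 + 20.82 + 62.82 = 144.51 thousand.
Denominator = 1,243.82 + 20.82 = 1,264.64 thousand.
Broad rate = 144.51 / 1,264.64 = 11.43%.

Broad underutilization rate ≈ 11.43%.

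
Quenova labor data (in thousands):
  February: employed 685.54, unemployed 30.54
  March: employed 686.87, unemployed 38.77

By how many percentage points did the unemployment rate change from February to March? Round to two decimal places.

February: labor force = 685.54 + 30.54 = 716.08; u = 30.54/716.08 = 4.26%.
March: labor force = 686.87 + 38.77 = 725.64; u = 38.77/725.64 = 5.34%.
Change = 5.34% − 4.26% = +1.08 pp.

The unemployment rate changed by +1.08 percentage points.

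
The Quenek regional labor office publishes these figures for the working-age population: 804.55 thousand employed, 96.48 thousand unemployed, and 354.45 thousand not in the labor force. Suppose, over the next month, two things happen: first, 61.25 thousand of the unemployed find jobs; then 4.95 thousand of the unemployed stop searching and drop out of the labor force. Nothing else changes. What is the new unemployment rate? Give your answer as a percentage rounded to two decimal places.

New unemployment rate ≈ 3.38%.

Initially, labor force = 804.55 + 96.48 = 901.03 thousand, so u = 96.48/901.03 = 10.71%.
After the first change, unemployed falls and employed rises by 61.25; labor force unchanged → E = 865.80, U = 35.23, labor force = 901.03 thousand.
After the second change, unemployed and labor force both fall by 4.95 → E = 865.80, U = 30.28, labor force = 896.08 thousand.
New unemployment rate = 30.28 / 896.08 = 3.38%.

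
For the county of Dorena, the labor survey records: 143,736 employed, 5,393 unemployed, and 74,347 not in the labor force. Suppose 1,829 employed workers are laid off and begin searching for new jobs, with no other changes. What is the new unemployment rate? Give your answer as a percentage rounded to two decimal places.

Initially, labor force = 143,736 + 5,393 = 149,129, so u = 5,393/149,129 = 3.62%.
After the change, employed falls and unemployed rises by 1,829; labor force unchanged → E = 141,907, U = 7,222, labor force = 149,129.
New unemployment rate = 7,222 / 149,129 = 4.84%.

New unemployment rate ≈ 4.84%.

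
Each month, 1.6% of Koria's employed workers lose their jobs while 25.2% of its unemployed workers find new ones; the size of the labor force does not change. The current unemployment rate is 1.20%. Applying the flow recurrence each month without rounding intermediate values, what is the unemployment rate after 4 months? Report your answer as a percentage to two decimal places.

With a fixed labor force, u_{t+1} = u_t + s·(1−u_t) − f·u_t = u_t·(1−s−f) + s.
Here 1−s−f = 0.732 and s = 0.016.
u_1 = 0.012000 × 0.732 + 0.016 = 0.024784.
u_2 = 0.024784 × 0.732 + 0.016 = 0.034142.
u_3 = 0.034142 × 0.732 + 0.016 = 0.040992.
u_4 = 0.040992 × 0.732 + 0.016 = 0.046006.

Unemployment rate after four months ≈ 4.60%.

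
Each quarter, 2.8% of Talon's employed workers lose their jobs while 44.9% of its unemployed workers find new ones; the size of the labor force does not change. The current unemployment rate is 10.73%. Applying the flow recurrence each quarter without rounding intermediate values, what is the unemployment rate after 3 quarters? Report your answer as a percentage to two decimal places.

Unemployment rate after three quarters ≈ 6.57%.

With a fixed labor force, u_{t+1} = u_t + s·(1−u_t) − f·u_t = u_t·(1−s−f) + s.
Here 1−s−f = 0.523 and s = 0.028.
u_1 = 0.107300 × 0.523 + 0.028 = 0.084118.
u_2 = 0.084118 × 0.523 + 0.028 = 0.071994.
u_3 = 0.071994 × 0.523 + 0.028 = 0.065653.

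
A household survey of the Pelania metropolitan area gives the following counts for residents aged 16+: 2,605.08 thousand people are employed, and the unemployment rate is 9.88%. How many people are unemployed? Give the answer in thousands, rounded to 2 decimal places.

Let U be the number unemployed. The labor force is E + U, and U/(E+U) = 0.0988.
So U = 0.0988 × 2,605.08 / (1 − 0.0988) = 257.3819 / 0.9012 ≈ 285.60 thousand.

About 285.60 thousand are unemployed.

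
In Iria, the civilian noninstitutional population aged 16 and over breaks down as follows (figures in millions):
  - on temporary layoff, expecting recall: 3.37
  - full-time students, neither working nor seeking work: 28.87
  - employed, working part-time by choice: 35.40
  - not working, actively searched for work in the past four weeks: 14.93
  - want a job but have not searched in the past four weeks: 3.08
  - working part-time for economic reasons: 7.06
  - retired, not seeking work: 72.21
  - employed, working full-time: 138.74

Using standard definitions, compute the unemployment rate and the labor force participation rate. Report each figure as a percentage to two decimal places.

Unemployment rate ≈ 9.17%; labor force participation rate ≈ 65.70%.

Employed = 35.40 + 7.06 + 138.74 = 181.20 million (anyone who worked, including part-time for economic reasons, counts as employed).
Unemployed = 3.37 + 14.93 = 18.30 million (jobless and actively searching, or on temporary layoff).
Labor force = 181.20 + 18.30 = 199.50 million.
Not in labor force = 28.87 + 3.08 + 72.21 = 104.16 million (those not working and not actively searching are outside the labor force — including those who want a job but have given up searching).
Civilian working-age population = 199.50 + 104.16 = 303.66 million.
Unemployment rate = 18.30 / 199.50 = 9.17%.
Labor force participation rate = 199.50 / 303.66 = 65.70%.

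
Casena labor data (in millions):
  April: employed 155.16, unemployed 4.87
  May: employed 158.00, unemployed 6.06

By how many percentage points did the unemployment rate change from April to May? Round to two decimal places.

April: labor force = 155.16 + 4.87 = 160.03; u = 4.87/160.03 = 3.04%.
May: labor force = 158.00 + 6.06 = 164.06; u = 6.06/164.06 = 3.69%.
Change = 3.69% − 3.04% = +0.65 pp.

The unemployment rate changed by +0.65 percentage points.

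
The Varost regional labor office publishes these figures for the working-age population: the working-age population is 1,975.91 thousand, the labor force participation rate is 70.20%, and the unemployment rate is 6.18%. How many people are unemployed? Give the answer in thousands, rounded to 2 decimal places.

Labor force = 0.7020 × 1,975.91 = 1,387.09 thousand.
Unemployed = 0.0618 × 1,387.09 ≈ 85.72 thousand.

About 85.72 thousand are unemployed.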